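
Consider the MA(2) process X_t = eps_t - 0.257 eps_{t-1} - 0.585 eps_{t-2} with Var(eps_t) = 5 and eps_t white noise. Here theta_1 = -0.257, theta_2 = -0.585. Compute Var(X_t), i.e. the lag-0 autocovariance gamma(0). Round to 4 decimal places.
\gamma(0) = 7.0414

For an MA(q) process X_t = eps_t + sum_i theta_i eps_{t-i} with
Var(eps_t) = sigma^2, the variance is
  gamma(0) = sigma^2 * (1 + sum_i theta_i^2).
  sum_i theta_i^2 = (-0.257)^2 + (-0.585)^2 = 0.066049 + 0.342225 = 0.408274.
  gamma(0) = 5 * (1 + 0.408274) = 5 * 1.408274 = 7.04137, which rounds to 7.0414.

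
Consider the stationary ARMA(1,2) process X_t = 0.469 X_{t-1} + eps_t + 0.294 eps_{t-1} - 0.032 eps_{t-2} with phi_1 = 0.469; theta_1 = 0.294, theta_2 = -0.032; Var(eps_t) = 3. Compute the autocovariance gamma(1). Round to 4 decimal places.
\gamma(1) = 3.2264

Multiply the model equation by X_{t-k} and take expectations. With theta_0 = psi_0 = 1 and psi_j the MA(infinity) weights, this gives
  gamma(k) - sum_i phi_i gamma(k-i) = c_k,
  c_k = sigma^2 * sum_{j=k..q} theta_j psi_{j-k}   (c_k = 0 for k > q),
using gamma(-m) = gamma(m).
psi-weights needed (psi_j = theta_j + sum_i phi_i psi_{j-i}):
  psi_1 = theta_1 + phi_1 = 0.294 + (0.469) = 0.763
  psi_2 = theta_2 + phi_1 psi_1 = -0.032 + (0.469)(0.763) = 0.325847
Right-hand sides:
  c_0 = sigma^2 (1 + theta_1 psi_1 + theta_2 psi_2) = 3 * (1 + (0.294)(0.763) + (-0.032)(0.325847)) = 3 * 1.213895 = 3.641685
  c_1 = sigma^2 (theta_1 + theta_2 psi_1) = 3 * (0.294 + (-0.032)(0.763)) = 0.808752
  c_2 = sigma^2 theta_2 = 3 * (-0.032) = -0.096
Equations for k = 0 and k = 1 (AR order 1):
  gamma(0) = phi_1 gamma(1) + c_0
  gamma(1) = phi_1 gamma(0) + c_1
Substituting the second into the first: gamma(0) (1 - phi_1^2) = c_0 + phi_1 c_1, so
  gamma(0) = (c_0 + phi_1 c_1) / (1 - phi_1^2) = (3.641685 + (0.469)(0.808752)) / (1 - (0.469)^2) = 4.020989 / 0.780039 = 5.154857.
  gamma(1) = phi_1 gamma(0) + c_1 = (0.469)(5.154857) + (0.808752) = 3.22638.
Therefore gamma(1) = 3.2264 (to 4 decimal places).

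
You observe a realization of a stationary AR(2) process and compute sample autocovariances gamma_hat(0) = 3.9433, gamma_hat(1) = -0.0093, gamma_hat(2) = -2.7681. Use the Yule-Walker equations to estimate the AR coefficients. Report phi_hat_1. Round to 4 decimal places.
\hat\phi_{1} = -0.0040

The Yule-Walker equations for an AR(p) process read, in matrix form,
  Gamma_p phi = r_p,   with   (Gamma_p)_{ij} = gamma(|i - j|),
                       (r_p)_i = gamma(i),   i,j = 1..p.
Substitute the sample gammas (Toeplitz matrix and right-hand side of size 2):
  Gamma_p = [[3.9433, -0.0093], [-0.0093, 3.9433]]
  r_p     = [-0.0093, -2.7681]
Written out:
  3.9433 phi_1 - 0.0093 phi_2 = -0.0093
  -0.0093 phi_1 + 3.9433 phi_2 = -2.7681
Solve by Cramer's rule:
  det = gamma(0)^2 - gamma(1)^2 = (3.9433)^2 - (-0.0093)^2 = 15.54961489 - 0.00008649 = 15.5495284
  phi_hat_1 = [gamma(1) gamma(0) - gamma(1) gamma(2)] / det = [(-0.0093)(3.9433) - (-0.0093)(-2.7681)] / 15.5495284 = -0.06241602 / 15.5495284 = -0.004
  phi_hat_2 = [gamma(0) gamma(2) - gamma(1)^2] / det = [(3.9433)(-2.7681) - (-0.0093)^2] / 15.5495284 = -10.91553522 / 15.5495284 = -0.702
So phi_hat = [-0.0040, -0.7020].
Therefore phi_hat_1 = -0.0040.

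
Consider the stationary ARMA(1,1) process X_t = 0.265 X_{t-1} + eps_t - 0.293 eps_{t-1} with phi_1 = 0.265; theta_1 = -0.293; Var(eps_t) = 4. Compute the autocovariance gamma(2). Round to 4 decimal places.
\gamma(2) = -0.0294

Multiply the model equation by X_{t-k} and take expectations. With theta_0 = psi_0 = 1 and psi_j the MA(infinity) weights, this gives
  gamma(k) - sum_i phi_i gamma(k-i) = c_k,
  c_k = sigma^2 * sum_{j=k..q} theta_j psi_{j-k}   (c_k = 0 for k > q),
using gamma(-m) = gamma(m).
psi-weights needed (psi_j = theta_j + sum_i phi_i psi_{j-i}):
  psi_1 = theta_1 + phi_1 = -0.293 + (0.265) = -0.028
Right-hand sides:
  c_0 = sigma^2 (1 + theta_1 psi_1) = 4 * (1 + (-0.293)(-0.028)) = 4 * 1.008204 = 4.032816
  c_1 = sigma^2 theta_1 = 4 * (-0.293) = -1.172
  c_2 = 0
Equations for k = 0 and k = 1 (AR order 1):
  gamma(0) = phi_1 gamma(1) + c_0
  gamma(1) = phi_1 gamma(0) + c_1
Substituting the second into the first: gamma(0) (1 - phi_1^2) = c_0 + phi_1 c_1, so
  gamma(0) = (c_0 + phi_1 c_1) / (1 - phi_1^2) = (4.032816 + (0.265)(-1.172)) / (1 - (0.265)^2) = 3.722236 / 0.929775 = 4.003373.
  gamma(1) = phi_1 gamma(0) + c_1 = (0.265)(4.003373) + (-1.172) = -0.111106.
For k = 2 (> q): gamma(2) = phi_1 gamma(1) = (0.265)(-0.111106) = -0.029443.
Therefore gamma(2) = -0.0294 (to 4 decimal places).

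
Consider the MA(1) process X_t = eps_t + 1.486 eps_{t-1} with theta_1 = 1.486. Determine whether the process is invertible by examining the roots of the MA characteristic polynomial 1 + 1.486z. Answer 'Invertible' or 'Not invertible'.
\text{Not invertible}

The MA(q) characteristic polynomial is P(z) = 1 + 1.486z.
Invertibility requires all roots to lie outside the unit circle, i.e. |z| > 1 for every root.
This is linear in z: 1 + (1.486) z = 0  =>  z = -1/(1.486) = -0.672948,  |z| = 0.672948.
Moduli of all roots: 0.6729.
All moduli strictly greater than 1? No.
Verdict: Not invertible.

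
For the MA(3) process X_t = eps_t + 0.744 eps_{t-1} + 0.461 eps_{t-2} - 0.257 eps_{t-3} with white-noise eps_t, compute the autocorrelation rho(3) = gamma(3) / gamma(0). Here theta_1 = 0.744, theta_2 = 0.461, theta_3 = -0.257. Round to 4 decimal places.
\rho(3) = -0.1403

For an MA(q) process with theta_0 = 1, the autocovariance is
  gamma(k) = sigma^2 * sum_{i=0..q-k} theta_i * theta_{i+k},
and rho(k) = gamma(k) / gamma(0). Sigma^2 cancels.
  numerator   = (1)*(-0.257) = -0.257.
  denominator = (1)^2 + (0.744)^2 + (0.461)^2 + (-0.257)^2 = 1.832106.
  rho(3) = -0.257 / 1.832106 = -0.1403.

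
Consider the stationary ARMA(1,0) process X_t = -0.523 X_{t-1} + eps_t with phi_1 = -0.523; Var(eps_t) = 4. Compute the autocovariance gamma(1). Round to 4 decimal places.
\gamma(1) = -2.8797

Multiply the model equation by X_{t-k} and take expectations. With theta_0 = psi_0 = 1 and psi_j the MA(infinity) weights, this gives
  gamma(k) - sum_i phi_i gamma(k-i) = c_k,
  c_k = sigma^2 * sum_{j=k..q} theta_j psi_{j-k}   (c_k = 0 for k > q),
using gamma(-m) = gamma(m).
Pure AR (q = 0): c_0 = sigma^2 = 4, c_k = 0 for k >= 1.
Equations for k = 0 and k = 1 (AR order 1):
  gamma(0) = phi_1 gamma(1) + c_0
  gamma(1) = phi_1 gamma(0) + c_1
Substituting the second into the first: gamma(0) (1 - phi_1^2) = c_0 + phi_1 c_1, so
  gamma(0) = c_0 / (1 - phi_1^2) = 4 / (1 - (-0.523)^2) = 4 / 0.726471 = 5.50607.
  gamma(1) = phi_1 gamma(0) = (-0.523)(5.50607) = -2.879674.
Therefore gamma(1) = -2.8797 (to 4 decimal places).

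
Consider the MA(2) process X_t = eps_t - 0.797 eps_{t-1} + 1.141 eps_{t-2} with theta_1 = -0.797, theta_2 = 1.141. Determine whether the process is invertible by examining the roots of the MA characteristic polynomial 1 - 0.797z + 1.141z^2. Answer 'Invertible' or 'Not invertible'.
\text{Not invertible}

The MA(q) characteristic polynomial is P(z) = 1 - 0.797z + 1.141z^2.
Invertibility requires all roots to lie outside the unit circle, i.e. |z| > 1 for every root.
Set 1 + (-0.797) z + (1.141) z^2 = 0, i.e. a z^2 + b z + c = 0 with a = 1.141, b = -0.797, c = 1.
Discriminant D = b^2 - 4ac = (-0.797)^2 - 4*(1.141)*1 = 0.635209 - (4.564) = -3.928791.
D < 0, so the roots are the complex-conjugate pair z = (-b +/- i sqrt(-D)) / (2a) = 0.3493 +/- 0.8686i.
For a conjugate pair |z|^2 = z * conj(z) = (product of roots) = c/a = 1/(1.141) = 0.876424, so |z| = sqrt(0.876424) = 0.9362 for both roots.
Moduli of all roots: 0.9362, 0.9362.
All moduli strictly greater than 1? No.
Verdict: Not invertible.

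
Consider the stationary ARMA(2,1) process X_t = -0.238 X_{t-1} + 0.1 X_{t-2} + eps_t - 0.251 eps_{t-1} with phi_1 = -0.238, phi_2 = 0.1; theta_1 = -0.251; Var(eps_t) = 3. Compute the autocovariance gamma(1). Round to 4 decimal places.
\gamma(1) = -1.8669

Multiply the model equation by X_{t-k} and take expectations. With theta_0 = psi_0 = 1 and psi_j the MA(infinity) weights, this gives
  gamma(k) - sum_i phi_i gamma(k-i) = c_k,
  c_k = sigma^2 * sum_{j=k..q} theta_j psi_{j-k}   (c_k = 0 for k > q),
using gamma(-m) = gamma(m).
psi-weights needed (psi_j = theta_j + sum_i phi_i psi_{j-i}):
  psi_1 = theta_1 + phi_1 = -0.251 + (-0.238) = -0.489
Right-hand sides:
  c_0 = sigma^2 (1 + theta_1 psi_1) = 3 * (1 + (-0.251)(-0.489)) = 3 * 1.122739 = 3.368217
  c_1 = sigma^2 theta_1 = 3 * (-0.251) = -0.753
  c_2 = 0
Equations for k = 0, 1, 2 (AR order 2, c_2 = 0):
  (E0) gamma(0) = phi_1 gamma(1) + phi_2 gamma(2) + c_0
  (E1) gamma(1) = phi_1 gamma(0) + phi_2 gamma(1) + c_1
  (E2) gamma(2) = phi_1 gamma(1) + phi_2 gamma(0)
From (E1): gamma(1) = A gamma(0) + B with
  A = phi_1 / (1 - phi_2) = -0.238 / 0.9 = -0.264444,   B = c_1 / (1 - phi_2) = -0.753 / 0.9 = -0.836667.
Insert (E2) into (E0): gamma(0) (1 - phi_2^2) = phi_1 (1 + phi_2) gamma(1) + c_0.
  phi_1 (1 + phi_2) = (-0.238)(1.1) = -0.2618,   1 - phi_2^2 = 0.99.
Replace gamma(1) by A gamma(0) + B and collect gamma(0):
  gamma(0) [0.99 - (-0.2618)(-0.264444)] = (-0.2618)(-0.836667) + 3.368217
  gamma(0) * 0.920768 = 3.587256
  gamma(0) = 3.587256 / 0.920768 = 3.895938.
  gamma(1) = A gamma(0) + B = (-0.264444)(3.895938) + (-0.836667) = -1.866926.
Therefore gamma(1) = -1.8669 (to 4 decimal places).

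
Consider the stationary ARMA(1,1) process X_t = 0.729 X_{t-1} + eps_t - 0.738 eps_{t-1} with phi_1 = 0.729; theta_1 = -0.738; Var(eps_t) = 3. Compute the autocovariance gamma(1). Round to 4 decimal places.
\gamma(1) = -0.0266

Multiply the model equation by X_{t-k} and take expectations. With theta_0 = psi_0 = 1 and psi_j the MA(infinity) weights, this gives
  gamma(k) - sum_i phi_i gamma(k-i) = c_k,
  c_k = sigma^2 * sum_{j=k..q} theta_j psi_{j-k}   (c_k = 0 for k > q),
using gamma(-m) = gamma(m).
psi-weights needed (psi_j = theta_j + sum_i phi_i psi_{j-i}):
  psi_1 = theta_1 + phi_1 = -0.738 + (0.729) = -0.009
Right-hand sides:
  c_0 = sigma^2 (1 + theta_1 psi_1) = 3 * (1 + (-0.738)(-0.009)) = 3 * 1.006642 = 3.019926
  c_1 = sigma^2 theta_1 = 3 * (-0.738) = -2.214
  c_2 = 0
Equations for k = 0 and k = 1 (AR order 1):
  gamma(0) = phi_1 gamma(1) + c_0
  gamma(1) = phi_1 gamma(0) + c_1
Substituting the second into the first: gamma(0) (1 - phi_1^2) = c_0 + phi_1 c_1, so
  gamma(0) = (c_0 + phi_1 c_1) / (1 - phi_1^2) = (3.019926 + (0.729)(-2.214)) / (1 - (0.729)^2) = 1.40592 / 0.468559 = 3.000519.
  gamma(1) = phi_1 gamma(0) + c_1 = (0.729)(3.000519) + (-2.214) = -0.026622.
Therefore gamma(1) = -0.0266 (to 4 decimal places).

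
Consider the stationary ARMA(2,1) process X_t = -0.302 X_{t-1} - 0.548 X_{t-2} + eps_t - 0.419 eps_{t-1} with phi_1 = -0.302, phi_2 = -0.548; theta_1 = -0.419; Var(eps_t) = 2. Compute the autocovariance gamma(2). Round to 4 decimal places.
\gamma(2) = -1.7825

Multiply the model equation by X_{t-k} and take expectations. With theta_0 = psi_0 = 1 and psi_j the MA(infinity) weights, this gives
  gamma(k) - sum_i phi_i gamma(k-i) = c_k,
  c_k = sigma^2 * sum_{j=k..q} theta_j psi_{j-k}   (c_k = 0 for k > q),
using gamma(-m) = gamma(m).
psi-weights needed (psi_j = theta_j + sum_i phi_i psi_{j-i}):
  psi_1 = theta_1 + phi_1 = -0.419 + (-0.302) = -0.721
Right-hand sides:
  c_0 = sigma^2 (1 + theta_1 psi_1) = 2 * (1 + (-0.419)(-0.721)) = 2 * 1.302099 = 2.604198
  c_1 = sigma^2 theta_1 = 2 * (-0.419) = -0.838
  c_2 = 0
Equations for k = 0, 1, 2 (AR order 2, c_2 = 0):
  (E0) gamma(0) = phi_1 gamma(1) + phi_2 gamma(2) + c_0
  (E1) gamma(1) = phi_1 gamma(0) + phi_2 gamma(1) + c_1
  (E2) gamma(2) = phi_1 gamma(1) + phi_2 gamma(0)
From (E1): gamma(1) = A gamma(0) + B with
  A = phi_1 / (1 - phi_2) = -0.302 / 1.548 = -0.19509,   B = c_1 / (1 - phi_2) = -0.838 / 1.548 = -0.541344.
Insert (E2) into (E0): gamma(0) (1 - phi_2^2) = phi_1 (1 + phi_2) gamma(1) + c_0.
  phi_1 (1 + phi_2) = (-0.302)(0.452) = -0.136504,   1 - phi_2^2 = 0.699696.
Replace gamma(1) by A gamma(0) + B and collect gamma(0):
  gamma(0) [0.699696 - (-0.136504)(-0.19509)] = (-0.136504)(-0.541344) + 2.604198
  gamma(0) * 0.673065 = 2.678094
  gamma(0) = 2.678094 / 0.673065 = 3.97895.
  gamma(1) = A gamma(0) + B = (-0.19509)(3.97895) + (-0.541344) = -1.317599.
  gamma(2) = phi_1 gamma(1) + phi_2 gamma(0) = (-0.302)(-1.317599) + (-0.548)(3.97895) = -1.78255.
Therefore gamma(2) = -1.7825 (to 4 decimal places).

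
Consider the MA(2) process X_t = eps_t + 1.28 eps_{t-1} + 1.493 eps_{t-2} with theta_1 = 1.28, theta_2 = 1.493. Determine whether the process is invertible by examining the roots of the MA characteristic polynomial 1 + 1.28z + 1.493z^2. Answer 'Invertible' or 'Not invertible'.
\text{Not invertible}

The MA(q) characteristic polynomial is P(z) = 1 + 1.28z + 1.493z^2.
Invertibility requires all roots to lie outside the unit circle, i.e. |z| > 1 for every root.
Set 1 + (1.28) z + (1.493) z^2 = 0, i.e. a z^2 + b z + c = 0 with a = 1.493, b = 1.28, c = 1.
Discriminant D = b^2 - 4ac = (1.28)^2 - 4*(1.493)*1 = 1.6384 - (5.972) = -4.3336.
D < 0, so the roots are the complex-conjugate pair z = (-b +/- i sqrt(-D)) / (2a) = -0.4287 +/- 0.6972i.
For a conjugate pair |z|^2 = z * conj(z) = (product of roots) = c/a = 1/(1.493) = 0.669792, so |z| = sqrt(0.669792) = 0.8184 for both roots.
Moduli of all roots: 0.8184, 0.8184.
All moduli strictly greater than 1? No.
Verdict: Not invertible.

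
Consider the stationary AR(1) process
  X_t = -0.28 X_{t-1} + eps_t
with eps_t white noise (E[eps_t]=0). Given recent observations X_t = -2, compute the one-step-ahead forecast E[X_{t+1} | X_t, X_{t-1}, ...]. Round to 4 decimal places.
E[X_{t+1} \mid \mathcal F_t] = 0.5600

For an AR(p) model X_t = c + sum_i phi_i X_{t-i} + eps_t, the
one-step-ahead conditional mean is
  E[X_{t+1} | X_t, ...] = c + sum_i phi_i X_{t+1-i}.
Substitute known values:
  E[X_{t+1} | ...] = (-0.28) * (-2)
                   = 0.5600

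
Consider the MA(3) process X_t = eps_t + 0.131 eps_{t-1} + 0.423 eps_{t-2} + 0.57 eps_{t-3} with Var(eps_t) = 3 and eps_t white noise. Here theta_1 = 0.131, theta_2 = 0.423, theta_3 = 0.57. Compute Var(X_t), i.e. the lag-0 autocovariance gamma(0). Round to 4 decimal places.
\gamma(0) = 4.5630

For an MA(q) process X_t = eps_t + sum_i theta_i eps_{t-i} with
Var(eps_t) = sigma^2, the variance is
  gamma(0) = sigma^2 * (1 + sum_i theta_i^2).
  sum_i theta_i^2 = (0.131)^2 + (0.423)^2 + (0.57)^2 = 0.017161 + 0.178929 + 0.3249 = 0.52099.
  gamma(0) = 3 * (1 + 0.52099) = 3 * 1.52099 = 4.56297, which rounds to 4.5630.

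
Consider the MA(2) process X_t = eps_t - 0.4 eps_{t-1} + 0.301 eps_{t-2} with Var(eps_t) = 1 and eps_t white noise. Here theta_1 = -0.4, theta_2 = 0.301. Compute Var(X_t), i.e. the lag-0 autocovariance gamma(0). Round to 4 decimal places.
\gamma(0) = 1.2506

For an MA(q) process X_t = eps_t + sum_i theta_i eps_{t-i} with
Var(eps_t) = sigma^2, the variance is
  gamma(0) = sigma^2 * (1 + sum_i theta_i^2).
  sum_i theta_i^2 = (-0.4)^2 + (0.301)^2 = 0.16 + 0.090601 = 0.250601.
  gamma(0) = 1 * (1 + 0.250601) = 1 * 1.250601 = 1.250601, which rounds to 1.2506.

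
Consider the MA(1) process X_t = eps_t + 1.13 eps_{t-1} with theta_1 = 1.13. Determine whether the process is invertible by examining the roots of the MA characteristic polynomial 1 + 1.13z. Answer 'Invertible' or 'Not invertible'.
\text{Not invertible}

The MA(q) characteristic polynomial is P(z) = 1 + 1.13z.
Invertibility requires all roots to lie outside the unit circle, i.e. |z| > 1 for every root.
This is linear in z: 1 + (1.13) z = 0  =>  z = -1/(1.13) = -0.884956,  |z| = 0.884956.
Moduli of all roots: 0.8850.
All moduli strictly greater than 1? No.
Verdict: Not invertible.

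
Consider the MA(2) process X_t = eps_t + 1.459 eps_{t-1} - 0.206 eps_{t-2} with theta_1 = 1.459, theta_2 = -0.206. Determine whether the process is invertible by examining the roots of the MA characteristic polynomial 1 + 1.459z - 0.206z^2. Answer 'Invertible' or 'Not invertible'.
\text{Not invertible}

The MA(q) characteristic polynomial is P(z) = 1 + 1.459z - 0.206z^2.
Invertibility requires all roots to lie outside the unit circle, i.e. |z| > 1 for every root.
Set 1 + (1.459) z + (-0.206) z^2 = 0, i.e. a z^2 + b z + c = 0 with a = -0.206, b = 1.459, c = 1.
Discriminant D = b^2 - 4ac = (1.459)^2 - 4*(-0.206)*1 = 2.128681 - (-0.824) = 2.952681.
D >= 0, so the roots are real: z = (-b +/- sqrt(D)) / (2a) = (-1.459 +/- 1.718337) / (-0.412).
  z_1 = (-1.459 + 1.718337) / (-0.412) = -0.6295,   |z_1| = 0.6295.
  z_2 = (-1.459 - 1.718337) / (-0.412) = 7.712,   |z_2| = 7.712.
Moduli of all roots: 0.6295, 7.7120.
All moduli strictly greater than 1? No.
Verdict: Not invertible.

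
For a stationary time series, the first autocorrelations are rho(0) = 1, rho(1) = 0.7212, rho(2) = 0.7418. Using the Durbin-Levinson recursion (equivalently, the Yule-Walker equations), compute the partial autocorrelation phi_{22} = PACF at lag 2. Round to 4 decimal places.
\phi_{22} = 0.4619

The PACF at lag k is phi_{kk}, the last component of the solution
to the Yule-Walker system G_k phi = r_k where
  (G_k)_{ij} = rho(|i - j|), (r_k)_i = rho(i), i,j = 1..k.
Equivalently, Durbin-Levinson gives phi_{kk} iteratively:
  phi_{11} = rho(1)
  phi_{kk} = [rho(k) - sum_{j=1..k-1} phi_{k-1,j} rho(k-j)]
            / [1 - sum_{j=1..k-1} phi_{k-1,j} rho(j)],
  phi_{k,j} = phi_{k-1,j} - phi_{kk} phi_{k-1,k-j},  j = 1..k-1.
Step k = 1:
  phi_11 = rho(1) = 0.7212.
Step k = 2:
  phi_22 = [rho(2) - phi_11 rho(1)] / [1 - phi_11 rho(1)] = [0.7418 - (0.7212)(0.7212)] / [1 - (0.7212)(0.7212)]
         = 0.22167056 / 0.47987056 = 0.4619.
Therefore phi_{22} = 0.4619.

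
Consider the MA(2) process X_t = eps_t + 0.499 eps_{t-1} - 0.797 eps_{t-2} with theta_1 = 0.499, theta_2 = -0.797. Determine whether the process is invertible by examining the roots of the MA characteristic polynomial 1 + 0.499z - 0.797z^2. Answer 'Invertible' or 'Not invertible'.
\text{Not invertible}

The MA(q) characteristic polynomial is P(z) = 1 + 0.499z - 0.797z^2.
Invertibility requires all roots to lie outside the unit circle, i.e. |z| > 1 for every root.
Set 1 + (0.499) z + (-0.797) z^2 = 0, i.e. a z^2 + b z + c = 0 with a = -0.797, b = 0.499, c = 1.
Discriminant D = b^2 - 4ac = (0.499)^2 - 4*(-0.797)*1 = 0.249001 - (-3.188) = 3.437001.
D >= 0, so the roots are real: z = (-b +/- sqrt(D)) / (2a) = (-0.499 +/- 1.853915) / (-1.594).
  z_1 = (-0.499 + 1.853915) / (-1.594) = -0.85,   |z_1| = 0.85.
  z_2 = (-0.499 - 1.853915) / (-1.594) = 1.4761,   |z_2| = 1.4761.
Moduli of all roots: 0.8500, 1.4761.
All moduli strictly greater than 1? No.
Verdict: Not invertible.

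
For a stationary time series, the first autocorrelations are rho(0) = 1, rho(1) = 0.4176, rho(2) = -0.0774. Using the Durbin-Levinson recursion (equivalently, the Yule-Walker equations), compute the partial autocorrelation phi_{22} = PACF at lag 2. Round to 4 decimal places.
\phi_{22} = -0.3050

The PACF at lag k is phi_{kk}, the last component of the solution
to the Yule-Walker system G_k phi = r_k where
  (G_k)_{ij} = rho(|i - j|), (r_k)_i = rho(i), i,j = 1..k.
Equivalently, Durbin-Levinson gives phi_{kk} iteratively:
  phi_{11} = rho(1)
  phi_{kk} = [rho(k) - sum_{j=1..k-1} phi_{k-1,j} rho(k-j)]
            / [1 - sum_{j=1..k-1} phi_{k-1,j} rho(j)],
  phi_{k,j} = phi_{k-1,j} - phi_{kk} phi_{k-1,k-j},  j = 1..k-1.
Step k = 1:
  phi_11 = rho(1) = 0.4176.
Step k = 2:
  phi_22 = [rho(2) - phi_11 rho(1)] / [1 - phi_11 rho(1)] = [-0.0774 - (0.4176)(0.4176)] / [1 - (0.4176)(0.4176)]
         = -0.25178976 / 0.82561024 = -0.305.
Therefore phi_{22} = -0.3050.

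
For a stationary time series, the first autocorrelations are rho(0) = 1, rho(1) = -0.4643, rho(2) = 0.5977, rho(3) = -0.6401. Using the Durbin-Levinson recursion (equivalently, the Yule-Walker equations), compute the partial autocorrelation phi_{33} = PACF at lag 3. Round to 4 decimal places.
\phi_{33} = -0.4540

The PACF at lag k is phi_{kk}, the last component of the solution
to the Yule-Walker system G_k phi = r_k where
  (G_k)_{ij} = rho(|i - j|), (r_k)_i = rho(i), i,j = 1..k.
Equivalently, Durbin-Levinson gives phi_{kk} iteratively:
  phi_{11} = rho(1)
  phi_{kk} = [rho(k) - sum_{j=1..k-1} phi_{k-1,j} rho(k-j)]
            / [1 - sum_{j=1..k-1} phi_{k-1,j} rho(j)],
  phi_{k,j} = phi_{k-1,j} - phi_{kk} phi_{k-1,k-j},  j = 1..k-1.
Step k = 1:
  phi_11 = rho(1) = -0.4643.
Step k = 2:
  phi_22 = [rho(2) - phi_11 rho(1)] / [1 - phi_11 rho(1)] = [0.5977 - (-0.4643)(-0.4643)] / [1 - (-0.4643)(-0.4643)]
         = 0.38212551 / 0.78442551 = 0.487141.
  Update: phi_21 = phi_11 - phi_22 phi_11 = -0.4643 - (0.487141)(-0.4643) = -0.238121.
Step k = 3:
  phi_33 = [rho(3) - phi_21 rho(2) - phi_22 rho(1)] / [1 - phi_21 rho(1) - phi_22 rho(2)]
    numerator   = -0.6401 - (-0.238121)(0.5977) - (0.487141)(-0.4643) = -0.27159593
    denominator = 1 - (-0.238121)(-0.4643) - (0.487141)(0.5977) = 0.59827666
  phi_33 = -0.27159593 / 0.59827666 = -0.454.
Therefore phi_{33} = -0.4540.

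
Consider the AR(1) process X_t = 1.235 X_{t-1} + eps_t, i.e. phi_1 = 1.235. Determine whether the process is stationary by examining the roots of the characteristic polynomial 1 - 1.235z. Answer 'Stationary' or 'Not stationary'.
\text{Not stationary}

The AR(p) characteristic polynomial is P(z) = 1 - 1.235z.
Stationarity requires all roots to lie outside the unit circle, i.e. |z| > 1 for every root.
This is linear in z: 1 + (-1.235) z = 0  =>  z = -1/(-1.235) = 0.809717,  |z| = 0.809717.
Moduli of all roots: 0.8097.
All moduli strictly greater than 1? No.
Verdict: Not stationary.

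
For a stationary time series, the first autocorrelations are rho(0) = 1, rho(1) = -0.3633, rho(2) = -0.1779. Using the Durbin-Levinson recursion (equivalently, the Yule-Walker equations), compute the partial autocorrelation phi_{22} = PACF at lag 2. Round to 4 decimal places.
\phi_{22} = -0.3570

The PACF at lag k is phi_{kk}, the last component of the solution
to the Yule-Walker system G_k phi = r_k where
  (G_k)_{ij} = rho(|i - j|), (r_k)_i = rho(i), i,j = 1..k.
Equivalently, Durbin-Levinson gives phi_{kk} iteratively:
  phi_{11} = rho(1)
  phi_{kk} = [rho(k) - sum_{j=1..k-1} phi_{k-1,j} rho(k-j)]
            / [1 - sum_{j=1..k-1} phi_{k-1,j} rho(j)],
  phi_{k,j} = phi_{k-1,j} - phi_{kk} phi_{k-1,k-j},  j = 1..k-1.
Step k = 1:
  phi_11 = rho(1) = -0.3633.
Step k = 2:
  phi_22 = [rho(2) - phi_11 rho(1)] / [1 - phi_11 rho(1)] = [-0.1779 - (-0.3633)(-0.3633)] / [1 - (-0.3633)(-0.3633)]
         = -0.30988689 / 0.86801311 = -0.357.
Therefore phi_{22} = -0.3570.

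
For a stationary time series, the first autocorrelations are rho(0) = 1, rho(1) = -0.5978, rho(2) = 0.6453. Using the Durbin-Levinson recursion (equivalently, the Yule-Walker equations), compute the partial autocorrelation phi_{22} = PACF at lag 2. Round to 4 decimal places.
\phi_{22} = 0.4481

The PACF at lag k is phi_{kk}, the last component of the solution
to the Yule-Walker system G_k phi = r_k where
  (G_k)_{ij} = rho(|i - j|), (r_k)_i = rho(i), i,j = 1..k.
Equivalently, Durbin-Levinson gives phi_{kk} iteratively:
  phi_{11} = rho(1)
  phi_{kk} = [rho(k) - sum_{j=1..k-1} phi_{k-1,j} rho(k-j)]
            / [1 - sum_{j=1..k-1} phi_{k-1,j} rho(j)],
  phi_{k,j} = phi_{k-1,j} - phi_{kk} phi_{k-1,k-j},  j = 1..k-1.
Step k = 1:
  phi_11 = rho(1) = -0.5978.
Step k = 2:
  phi_22 = [rho(2) - phi_11 rho(1)] / [1 - phi_11 rho(1)] = [0.6453 - (-0.5978)(-0.5978)] / [1 - (-0.5978)(-0.5978)]
         = 0.28793516 / 0.64263516 = 0.4481.
Therefore phi_{22} = 0.4481.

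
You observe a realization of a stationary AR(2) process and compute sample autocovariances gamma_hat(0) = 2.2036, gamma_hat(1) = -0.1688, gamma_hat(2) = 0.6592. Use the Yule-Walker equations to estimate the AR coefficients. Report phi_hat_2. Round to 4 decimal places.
\hat\phi_{2} = 0.2950

The Yule-Walker equations for an AR(p) process read, in matrix form,
  Gamma_p phi = r_p,   with   (Gamma_p)_{ij} = gamma(|i - j|),
                       (r_p)_i = gamma(i),   i,j = 1..p.
Substitute the sample gammas (Toeplitz matrix and right-hand side of size 2):
  Gamma_p = [[2.2036, -0.1688], [-0.1688, 2.2036]]
  r_p     = [-0.1688, 0.6592]
Written out:
  2.2036 phi_1 - 0.1688 phi_2 = -0.1688
  -0.1688 phi_1 + 2.2036 phi_2 = 0.6592
Solve by Cramer's rule:
  det = gamma(0)^2 - gamma(1)^2 = (2.2036)^2 - (-0.1688)^2 = 4.85585296 - 0.02849344 = 4.82735952
  phi_hat_1 = [gamma(1) gamma(0) - gamma(1) gamma(2)] / det = [(-0.1688)(2.2036) - (-0.1688)(0.6592)] / 4.82735952 = -0.26069472 / 4.82735952 = -0.054
  phi_hat_2 = [gamma(0) gamma(2) - gamma(1)^2] / det = [(2.2036)(0.6592) - (-0.1688)^2] / 4.82735952 = 1.42411968 / 4.82735952 = 0.295
So phi_hat = [-0.0540, 0.2950].
Therefore phi_hat_2 = 0.2950.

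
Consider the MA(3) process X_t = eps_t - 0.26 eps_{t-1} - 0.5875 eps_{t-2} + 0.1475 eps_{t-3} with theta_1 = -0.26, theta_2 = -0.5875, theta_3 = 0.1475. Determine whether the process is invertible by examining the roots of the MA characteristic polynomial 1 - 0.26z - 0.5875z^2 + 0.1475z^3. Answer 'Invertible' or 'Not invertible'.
\text{Invertible}

The MA(q) characteristic polynomial is P(z) = 1 - 0.26z - 0.5875z^2 + 0.1475z^3.
Invertibility requires all roots to lie outside the unit circle, i.e. |z| > 1 for every root.
Degree 3: look for a simple real root z0 first, then factor out (1 - z/z0) and solve the remaining quadratic.
Testing z0 = 4: P(4) = 1 + (-0.26)(4) + (-0.5875)(4)^2 + (0.1475)(4)^3
  = 1 + (-1.04) + (-9.4) + (9.44) = 0.  So z_0 = 4 is a root, |z_0| = 4.
Divide out the factor (1 - 0.25 z) = (1 - z/z0) (since 1/z0 = 0.25):
  P(z) = (1 - 0.25 z)(1 + (-0.01) z + (-0.59) z^2)
  [check: z-coef -0.01 - (0.25) = -0.26; z^2-coef -0.59 - (0.25)(-0.01) = -0.5875; z^3-coef -(0.25)(-0.59) = 0.1475.]
Remaining roots from the quadratic factor 1 + (-0.01) z + (-0.59) z^2:
  Set 1 + (-0.01) z + (-0.59) z^2 = 0, i.e. a z^2 + b z + c = 0 with a = -0.59, b = -0.01, c = 1.
  Discriminant D = b^2 - 4ac = (-0.01)^2 - 4*(-0.59)*1 = 0.0001 - (-2.36) = 2.3601.
  D >= 0, so the roots are real: z = (-b +/- sqrt(D)) / (2a) = (0.01 +/- 1.536262) / (-1.18).
    z_1 = (0.01 + 1.536262) / (-1.18) = -1.3104,   |z_1| = 1.3104.
    z_2 = (0.01 - 1.536262) / (-1.18) = 1.2934,   |z_2| = 1.2934.
Moduli of all roots: 4.0000, 1.3104, 1.2934.
All moduli strictly greater than 1? Yes.
Verdict: Invertible.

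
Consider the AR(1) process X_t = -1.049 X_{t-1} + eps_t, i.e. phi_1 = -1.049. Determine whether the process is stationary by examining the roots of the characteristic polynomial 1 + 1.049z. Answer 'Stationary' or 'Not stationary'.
\text{Not stationary}

The AR(p) characteristic polynomial is P(z) = 1 + 1.049z.
Stationarity requires all roots to lie outside the unit circle, i.e. |z| > 1 for every root.
This is linear in z: 1 + (1.049) z = 0  =>  z = -1/(1.049) = -0.953289,  |z| = 0.953289.
Moduli of all roots: 0.9533.
All moduli strictly greater than 1? No.
Verdict: Not stationary.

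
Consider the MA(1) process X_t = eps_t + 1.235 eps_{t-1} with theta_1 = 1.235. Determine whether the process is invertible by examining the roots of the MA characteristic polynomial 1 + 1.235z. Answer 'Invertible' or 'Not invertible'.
\text{Not invertible}

The MA(q) characteristic polynomial is P(z) = 1 + 1.235z.
Invertibility requires all roots to lie outside the unit circle, i.e. |z| > 1 for every root.
This is linear in z: 1 + (1.235) z = 0  =>  z = -1/(1.235) = -0.809717,  |z| = 0.809717.
Moduli of all roots: 0.8097.
All moduli strictly greater than 1? No.
Verdict: Not invertible.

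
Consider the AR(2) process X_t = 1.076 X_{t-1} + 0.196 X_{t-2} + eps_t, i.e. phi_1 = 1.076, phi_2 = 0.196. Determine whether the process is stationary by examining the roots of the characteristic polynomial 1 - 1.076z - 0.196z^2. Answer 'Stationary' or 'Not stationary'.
\text{Not stationary}

The AR(p) characteristic polynomial is P(z) = 1 - 1.076z - 0.196z^2.
Stationarity requires all roots to lie outside the unit circle, i.e. |z| > 1 for every root.
Set 1 + (-1.076) z + (-0.196) z^2 = 0, i.e. a z^2 + b z + c = 0 with a = -0.196, b = -1.076, c = 1.
Discriminant D = b^2 - 4ac = (-1.076)^2 - 4*(-0.196)*1 = 1.157776 - (-0.784) = 1.941776.
D >= 0, so the roots are real: z = (-b +/- sqrt(D)) / (2a) = (1.076 +/- 1.393476) / (-0.392).
  z_1 = (1.076 + 1.393476) / (-0.392) = -6.2997,   |z_1| = 6.2997.
  z_2 = (1.076 - 1.393476) / (-0.392) = 0.8099,   |z_2| = 0.8099.
Moduli of all roots: 6.2997, 0.8099.
All moduli strictly greater than 1? No.
Verdict: Not stationary.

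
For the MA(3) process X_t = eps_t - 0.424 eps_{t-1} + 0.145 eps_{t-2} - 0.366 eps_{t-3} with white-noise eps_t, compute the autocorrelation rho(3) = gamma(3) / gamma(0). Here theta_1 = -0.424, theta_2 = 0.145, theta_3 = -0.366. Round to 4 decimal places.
\rho(3) = -0.2742

For an MA(q) process with theta_0 = 1, the autocovariance is
  gamma(k) = sigma^2 * sum_{i=0..q-k} theta_i * theta_{i+k},
and rho(k) = gamma(k) / gamma(0). Sigma^2 cancels.
  numerator   = (1)*(-0.366) = -0.366.
  denominator = (1)^2 + (-0.424)^2 + (0.145)^2 + (-0.366)^2 = 1.334757.
  rho(3) = -0.366 / 1.334757 = -0.2742.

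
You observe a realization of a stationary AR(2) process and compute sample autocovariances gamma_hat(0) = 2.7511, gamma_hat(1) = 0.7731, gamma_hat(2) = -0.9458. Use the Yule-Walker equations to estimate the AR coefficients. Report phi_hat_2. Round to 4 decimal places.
\hat\phi_{2} = -0.4590

The Yule-Walker equations for an AR(p) process read, in matrix form,
  Gamma_p phi = r_p,   with   (Gamma_p)_{ij} = gamma(|i - j|),
                       (r_p)_i = gamma(i),   i,j = 1..p.
Substitute the sample gammas (Toeplitz matrix and right-hand side of size 2):
  Gamma_p = [[2.7511, 0.7731], [0.7731, 2.7511]]
  r_p     = [0.7731, -0.9458]
Written out:
  2.7511 phi_1 + 0.7731 phi_2 = 0.7731
  0.7731 phi_1 + 2.7511 phi_2 = -0.9458
Solve by Cramer's rule:
  det = gamma(0)^2 - gamma(1)^2 = (2.7511)^2 - (0.7731)^2 = 7.56855121 - 0.59768361 = 6.9708676
  phi_hat_1 = [gamma(1) gamma(0) - gamma(1) gamma(2)] / det = [(0.7731)(2.7511) - (0.7731)(-0.9458)] / 6.9708676 = 2.85807339 / 6.9708676 = 0.41
  phi_hat_2 = [gamma(0) gamma(2) - gamma(1)^2] / det = [(2.7511)(-0.9458) - (0.7731)^2] / 6.9708676 = -3.19967399 / 6.9708676 = -0.459
So phi_hat = [0.4100, -0.4590].
Therefore phi_hat_2 = -0.4590.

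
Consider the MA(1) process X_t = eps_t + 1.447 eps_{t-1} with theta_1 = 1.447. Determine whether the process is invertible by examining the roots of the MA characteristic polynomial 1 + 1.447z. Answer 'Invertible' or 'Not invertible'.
\text{Not invertible}

The MA(q) characteristic polynomial is P(z) = 1 + 1.447z.
Invertibility requires all roots to lie outside the unit circle, i.e. |z| > 1 for every root.
This is linear in z: 1 + (1.447) z = 0  =>  z = -1/(1.447) = -0.691085,  |z| = 0.691085.
Moduli of all roots: 0.6911.
All moduli strictly greater than 1? No.
Verdict: Not invertible.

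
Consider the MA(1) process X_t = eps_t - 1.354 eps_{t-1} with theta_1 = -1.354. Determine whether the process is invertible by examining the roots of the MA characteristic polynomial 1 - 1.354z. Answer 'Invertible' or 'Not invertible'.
\text{Not invertible}

The MA(q) characteristic polynomial is P(z) = 1 - 1.354z.
Invertibility requires all roots to lie outside the unit circle, i.e. |z| > 1 for every root.
This is linear in z: 1 + (-1.354) z = 0  =>  z = -1/(-1.354) = 0.738552,  |z| = 0.738552.
Moduli of all roots: 0.7386.
All moduli strictly greater than 1? No.
Verdict: Not invertible.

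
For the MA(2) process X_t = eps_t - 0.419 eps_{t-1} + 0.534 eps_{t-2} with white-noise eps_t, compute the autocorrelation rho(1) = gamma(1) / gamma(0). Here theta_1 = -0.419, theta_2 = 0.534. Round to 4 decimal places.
\rho(1) = -0.4400

For an MA(q) process with theta_0 = 1, the autocovariance is
  gamma(k) = sigma^2 * sum_{i=0..q-k} theta_i * theta_{i+k},
and rho(k) = gamma(k) / gamma(0). Sigma^2 cancels.
  numerator   = (1)*(-0.419) + (-0.419)*(0.534) = -0.642746.
  denominator = (1)^2 + (-0.419)^2 + (0.534)^2 = 1.460717.
  rho(1) = -0.642746 / 1.460717 = -0.4400.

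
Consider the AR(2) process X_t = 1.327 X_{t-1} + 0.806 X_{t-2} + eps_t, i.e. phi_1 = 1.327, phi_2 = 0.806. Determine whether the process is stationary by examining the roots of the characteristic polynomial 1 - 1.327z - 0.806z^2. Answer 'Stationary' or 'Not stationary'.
\text{Not stationary}

The AR(p) characteristic polynomial is P(z) = 1 - 1.327z - 0.806z^2.
Stationarity requires all roots to lie outside the unit circle, i.e. |z| > 1 for every root.
Set 1 + (-1.327) z + (-0.806) z^2 = 0, i.e. a z^2 + b z + c = 0 with a = -0.806, b = -1.327, c = 1.
Discriminant D = b^2 - 4ac = (-1.327)^2 - 4*(-0.806)*1 = 1.760929 - (-3.224) = 4.984929.
D >= 0, so the roots are real: z = (-b +/- sqrt(D)) / (2a) = (1.327 +/- 2.232695) / (-1.612).
  z_1 = (1.327 + 2.232695) / (-1.612) = -2.2082,   |z_1| = 2.2082.
  z_2 = (1.327 - 2.232695) / (-1.612) = 0.5618,   |z_2| = 0.5618.
Moduli of all roots: 2.2082, 0.5618.
All moduli strictly greater than 1? No.
Verdict: Not stationary.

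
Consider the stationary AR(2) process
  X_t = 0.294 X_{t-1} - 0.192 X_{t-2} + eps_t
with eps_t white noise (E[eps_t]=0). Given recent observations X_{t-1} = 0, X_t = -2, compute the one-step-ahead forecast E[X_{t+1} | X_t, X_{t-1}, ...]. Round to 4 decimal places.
E[X_{t+1} \mid \mathcal F_t] = -0.5880

For an AR(p) model X_t = c + sum_i phi_i X_{t-i} + eps_t, the
one-step-ahead conditional mean is
  E[X_{t+1} | X_t, ...] = c + sum_i phi_i X_{t+1-i}.
Substitute known values:
  E[X_{t+1} | ...] = (0.294) * (-2) + (-0.192) * (0)
                   = -0.5880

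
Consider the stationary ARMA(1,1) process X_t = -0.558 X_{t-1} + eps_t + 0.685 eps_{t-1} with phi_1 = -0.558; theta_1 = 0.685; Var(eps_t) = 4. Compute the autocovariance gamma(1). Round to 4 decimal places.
\gamma(1) = 0.4557

Multiply the model equation by X_{t-k} and take expectations. With theta_0 = psi_0 = 1 and psi_j the MA(infinity) weights, this gives
  gamma(k) - sum_i phi_i gamma(k-i) = c_k,
  c_k = sigma^2 * sum_{j=k..q} theta_j psi_{j-k}   (c_k = 0 for k > q),
using gamma(-m) = gamma(m).
psi-weights needed (psi_j = theta_j + sum_i phi_i psi_{j-i}):
  psi_1 = theta_1 + phi_1 = 0.685 + (-0.558) = 0.127
Right-hand sides:
  c_0 = sigma^2 (1 + theta_1 psi_1) = 4 * (1 + (0.685)(0.127)) = 4 * 1.086995 = 4.34798
  c_1 = sigma^2 theta_1 = 4 * (0.685) = 2.74
  c_2 = 0
Equations for k = 0 and k = 1 (AR order 1):
  gamma(0) = phi_1 gamma(1) + c_0
  gamma(1) = phi_1 gamma(0) + c_1
Substituting the second into the first: gamma(0) (1 - phi_1^2) = c_0 + phi_1 c_1, so
  gamma(0) = (c_0 + phi_1 c_1) / (1 - phi_1^2) = (4.34798 + (-0.558)(2.74)) / (1 - (-0.558)^2) = 2.81906 / 0.688636 = 4.093687.
  gamma(1) = phi_1 gamma(0) + c_1 = (-0.558)(4.093687) + (2.74) = 0.455723.
Therefore gamma(1) = 0.4557 (to 4 decimal places).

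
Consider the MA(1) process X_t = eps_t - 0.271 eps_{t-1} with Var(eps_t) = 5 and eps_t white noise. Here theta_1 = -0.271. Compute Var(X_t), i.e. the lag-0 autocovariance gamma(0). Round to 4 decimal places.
\gamma(0) = 5.3672

For an MA(q) process X_t = eps_t + sum_i theta_i eps_{t-i} with
Var(eps_t) = sigma^2, the variance is
  gamma(0) = sigma^2 * (1 + sum_i theta_i^2).
  sum_i theta_i^2 = (-0.271)^2 = 0.073441.
  gamma(0) = 5 * (1 + 0.073441) = 5 * 1.073441 = 5.367205, which rounds to 5.3672.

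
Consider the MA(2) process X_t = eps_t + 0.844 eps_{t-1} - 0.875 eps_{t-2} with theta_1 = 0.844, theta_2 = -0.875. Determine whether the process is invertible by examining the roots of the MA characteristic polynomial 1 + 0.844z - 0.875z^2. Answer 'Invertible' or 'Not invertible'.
\text{Not invertible}

The MA(q) characteristic polynomial is P(z) = 1 + 0.844z - 0.875z^2.
Invertibility requires all roots to lie outside the unit circle, i.e. |z| > 1 for every root.
Set 1 + (0.844) z + (-0.875) z^2 = 0, i.e. a z^2 + b z + c = 0 with a = -0.875, b = 0.844, c = 1.
Discriminant D = b^2 - 4ac = (0.844)^2 - 4*(-0.875)*1 = 0.712336 - (-3.5) = 4.212336.
D >= 0, so the roots are real: z = (-b +/- sqrt(D)) / (2a) = (-0.844 +/- 2.052398) / (-1.75).
  z_1 = (-0.844 + 2.052398) / (-1.75) = -0.6905,   |z_1| = 0.6905.
  z_2 = (-0.844 - 2.052398) / (-1.75) = 1.6551,   |z_2| = 1.6551.
Moduli of all roots: 0.6905, 1.6551.
All moduli strictly greater than 1? No.
Verdict: Not invertible.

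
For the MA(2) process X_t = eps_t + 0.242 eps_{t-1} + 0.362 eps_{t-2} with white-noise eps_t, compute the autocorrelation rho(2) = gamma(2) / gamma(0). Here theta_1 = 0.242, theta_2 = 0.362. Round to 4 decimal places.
\rho(2) = 0.3043

For an MA(q) process with theta_0 = 1, the autocovariance is
  gamma(k) = sigma^2 * sum_{i=0..q-k} theta_i * theta_{i+k},
and rho(k) = gamma(k) / gamma(0). Sigma^2 cancels.
  numerator   = (1)*(0.362) = 0.362.
  denominator = (1)^2 + (0.242)^2 + (0.362)^2 = 1.189608.
  rho(2) = 0.362 / 1.189608 = 0.3043.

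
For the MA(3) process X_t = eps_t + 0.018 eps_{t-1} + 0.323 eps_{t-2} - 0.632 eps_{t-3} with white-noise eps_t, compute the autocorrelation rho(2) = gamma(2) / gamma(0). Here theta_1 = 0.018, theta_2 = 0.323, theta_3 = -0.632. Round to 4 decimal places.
\rho(2) = 0.2072

For an MA(q) process with theta_0 = 1, the autocovariance is
  gamma(k) = sigma^2 * sum_{i=0..q-k} theta_i * theta_{i+k},
and rho(k) = gamma(k) / gamma(0). Sigma^2 cancels.
  numerator   = (1)*(0.323) + (0.018)*(-0.632) = 0.311624.
  denominator = (1)^2 + (0.018)^2 + (0.323)^2 + (-0.632)^2 = 1.504077.
  rho(2) = 0.311624 / 1.504077 = 0.2072.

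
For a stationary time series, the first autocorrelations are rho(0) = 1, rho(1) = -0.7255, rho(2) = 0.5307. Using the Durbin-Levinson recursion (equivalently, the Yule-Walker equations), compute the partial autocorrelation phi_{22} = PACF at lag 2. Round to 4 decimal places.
\phi_{22} = 0.0092

The PACF at lag k is phi_{kk}, the last component of the solution
to the Yule-Walker system G_k phi = r_k where
  (G_k)_{ij} = rho(|i - j|), (r_k)_i = rho(i), i,j = 1..k.
Equivalently, Durbin-Levinson gives phi_{kk} iteratively:
  phi_{11} = rho(1)
  phi_{kk} = [rho(k) - sum_{j=1..k-1} phi_{k-1,j} rho(k-j)]
            / [1 - sum_{j=1..k-1} phi_{k-1,j} rho(j)],
  phi_{k,j} = phi_{k-1,j} - phi_{kk} phi_{k-1,k-j},  j = 1..k-1.
Step k = 1:
  phi_11 = rho(1) = -0.7255.
Step k = 2:
  phi_22 = [rho(2) - phi_11 rho(1)] / [1 - phi_11 rho(1)] = [0.5307 - (-0.7255)(-0.7255)] / [1 - (-0.7255)(-0.7255)]
         = 0.00434975 / 0.47364975 = 0.0092.
Therefore phi_{22} = 0.0092.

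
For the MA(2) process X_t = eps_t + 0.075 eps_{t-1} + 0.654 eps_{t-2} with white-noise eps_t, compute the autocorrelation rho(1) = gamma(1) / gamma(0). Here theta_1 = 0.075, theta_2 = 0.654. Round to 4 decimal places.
\rho(1) = 0.0865

For an MA(q) process with theta_0 = 1, the autocovariance is
  gamma(k) = sigma^2 * sum_{i=0..q-k} theta_i * theta_{i+k},
and rho(k) = gamma(k) / gamma(0). Sigma^2 cancels.
  numerator   = (1)*(0.075) + (0.075)*(0.654) = 0.12405.
  denominator = (1)^2 + (0.075)^2 + (0.654)^2 = 1.433341.
  rho(1) = 0.12405 / 1.433341 = 0.0865.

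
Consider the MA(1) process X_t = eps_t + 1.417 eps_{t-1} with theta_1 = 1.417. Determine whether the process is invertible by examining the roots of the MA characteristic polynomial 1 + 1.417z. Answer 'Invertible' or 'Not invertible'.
\text{Not invertible}

The MA(q) characteristic polynomial is P(z) = 1 + 1.417z.
Invertibility requires all roots to lie outside the unit circle, i.e. |z| > 1 for every root.
This is linear in z: 1 + (1.417) z = 0  =>  z = -1/(1.417) = -0.705716,  |z| = 0.705716.
Moduli of all roots: 0.7057.
All moduli strictly greater than 1? No.
Verdict: Not invertible.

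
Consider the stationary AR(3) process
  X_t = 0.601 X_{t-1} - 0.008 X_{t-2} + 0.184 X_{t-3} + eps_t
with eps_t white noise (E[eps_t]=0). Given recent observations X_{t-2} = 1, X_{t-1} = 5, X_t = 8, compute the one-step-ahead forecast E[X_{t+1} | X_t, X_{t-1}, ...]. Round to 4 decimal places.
E[X_{t+1} \mid \mathcal F_t] = 4.9520

For an AR(p) model X_t = c + sum_i phi_i X_{t-i} + eps_t, the
one-step-ahead conditional mean is
  E[X_{t+1} | X_t, ...] = c + sum_i phi_i X_{t+1-i}.
Substitute known values:
  E[X_{t+1} | ...] = (0.601) * (8) + (-0.008) * (5) + (0.184) * (1)
                   = 4.9520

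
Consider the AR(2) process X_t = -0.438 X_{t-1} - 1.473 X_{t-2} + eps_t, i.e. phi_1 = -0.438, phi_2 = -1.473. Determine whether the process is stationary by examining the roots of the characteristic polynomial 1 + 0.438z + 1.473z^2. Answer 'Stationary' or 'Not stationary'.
\text{Not stationary}

The AR(p) characteristic polynomial is P(z) = 1 + 0.438z + 1.473z^2.
Stationarity requires all roots to lie outside the unit circle, i.e. |z| > 1 for every root.
Set 1 + (0.438) z + (1.473) z^2 = 0, i.e. a z^2 + b z + c = 0 with a = 1.473, b = 0.438, c = 1.
Discriminant D = b^2 - 4ac = (0.438)^2 - 4*(1.473)*1 = 0.191844 - (5.892) = -5.700156.
D < 0, so the roots are the complex-conjugate pair z = (-b +/- i sqrt(-D)) / (2a) = -0.1487 +/- 0.8104i.
For a conjugate pair |z|^2 = z * conj(z) = (product of roots) = c/a = 1/(1.473) = 0.678887, so |z| = sqrt(0.678887) = 0.8239 for both roots.
Moduli of all roots: 0.8239, 0.8239.
All moduli strictly greater than 1? No.
Verdict: Not stationary.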